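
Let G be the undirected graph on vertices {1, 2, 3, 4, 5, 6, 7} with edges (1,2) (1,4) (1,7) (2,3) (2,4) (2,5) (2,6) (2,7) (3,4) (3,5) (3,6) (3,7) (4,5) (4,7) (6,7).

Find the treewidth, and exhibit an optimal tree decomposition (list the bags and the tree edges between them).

The largest bag has 4 vertices, giving width 3; this decomposition certifies tw(G) ≤ 3. For the lower bound, the 4 vertices {1, 2, 4, 7} are pairwise adjacent, and any tree decomposition puts a clique entirely inside one bag — forcing width ≥ 3. Combining the bounds, tw(G) = 3.

Treewidth 3.
One such decomposition:
Bags: B1 = {1, 2, 4, 7}  B2 = {2, 3, 4, 7}  B3 = {2, 3, 6, 7}  B4 = {2, 3, 4, 5}
Tree: B1–B2, B2–B3, B2–B4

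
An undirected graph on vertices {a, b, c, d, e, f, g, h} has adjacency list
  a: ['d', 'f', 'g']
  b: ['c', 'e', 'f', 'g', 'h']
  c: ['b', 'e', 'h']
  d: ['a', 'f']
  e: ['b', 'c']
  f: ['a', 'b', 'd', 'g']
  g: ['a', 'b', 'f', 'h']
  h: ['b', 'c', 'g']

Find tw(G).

A width-2 tree decomposition is:
Bags: B1 = {b, g, h}  B2 = {b, f, g}  B3 = {b, c, h}  B4 = {a, f, g}  B5 = {a, d, f}  B6 = {b, c, e}
Tree: B1–B2, B1–B3, B2–B4, B4–B5, B3–B6
Each bag holds 3 vertices, so the decomposition has width 2, which upper-bounds the treewidth. Conversely, {a, d, f} is a clique of size 3, and the vertices of any clique must share a bag in every tree decomposition; so some bag has ≥ 3 vertices and tw(G) ≥ 2. Hence tw(G) = 2 exactly.

2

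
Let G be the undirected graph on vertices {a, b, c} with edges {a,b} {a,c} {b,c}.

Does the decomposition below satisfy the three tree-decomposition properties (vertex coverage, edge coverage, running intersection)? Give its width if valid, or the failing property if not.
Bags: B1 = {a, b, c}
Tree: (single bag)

Checking the three conditions: (i) the bags cover all of {a, b, c}; (ii) for each edge, some bag contains both endpoints; (iii) the bags containing any fixed vertex form a subtree. All hold, so the decomposition is valid with width 3 − 1 = 2.

Yes; width 2.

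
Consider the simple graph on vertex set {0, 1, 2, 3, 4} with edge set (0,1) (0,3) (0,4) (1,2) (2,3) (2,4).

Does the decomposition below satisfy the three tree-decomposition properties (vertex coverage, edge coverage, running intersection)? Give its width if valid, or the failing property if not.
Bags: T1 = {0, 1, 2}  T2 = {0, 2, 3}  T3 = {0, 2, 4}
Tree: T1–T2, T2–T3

Yes; width 2.

Vertex coverage: the bags together contain {0, 1, 2, 3, 4}, the full vertex set. Edge coverage: each edge of G has both endpoints in at least one bag. Running intersection: for every vertex, the bags containing it form a connected subtree. All three properties hold, so this is a valid tree decomposition of width max|bag| − 1 = 2, and hence tw(G) ≤ 2.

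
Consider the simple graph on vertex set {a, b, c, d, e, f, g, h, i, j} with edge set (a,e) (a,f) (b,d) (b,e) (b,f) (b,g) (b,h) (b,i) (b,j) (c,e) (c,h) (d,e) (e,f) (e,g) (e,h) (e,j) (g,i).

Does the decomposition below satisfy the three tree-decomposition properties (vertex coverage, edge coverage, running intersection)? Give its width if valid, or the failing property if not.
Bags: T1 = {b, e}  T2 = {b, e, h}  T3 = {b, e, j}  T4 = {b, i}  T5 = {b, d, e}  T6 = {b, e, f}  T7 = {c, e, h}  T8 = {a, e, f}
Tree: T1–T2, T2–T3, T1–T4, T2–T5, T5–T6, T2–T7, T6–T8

A tree decomposition must satisfy three properties: every vertex lies in some bag; for every edge, both endpoints lie together in some bag; and for every vertex, the bags containing it form a connected subtree. Here vertex g appears in no bag, so the decomposition is invalid.

No — vertex g appears in no bag.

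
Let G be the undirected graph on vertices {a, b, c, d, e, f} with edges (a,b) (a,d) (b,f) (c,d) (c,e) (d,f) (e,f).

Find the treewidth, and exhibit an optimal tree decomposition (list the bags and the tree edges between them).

The largest bag has 3 vertices, giving width 2; this decomposition certifies tw(G) ≤ 2. For the lower bound, G contains the cycle c–e–f–d–c, so G is not a forest; only forests have treewidth ≤ 1, hence tw(G) ≥ 2. Therefore the treewidth is 2.

Treewidth 2.
One such decomposition:
Bags: B1 = {c, d, e}  B2 = {d, e, f}  B3 = {a, d, f}  B4 = {a, b, f}
Tree: B1–B2, B2–B3, B3–B4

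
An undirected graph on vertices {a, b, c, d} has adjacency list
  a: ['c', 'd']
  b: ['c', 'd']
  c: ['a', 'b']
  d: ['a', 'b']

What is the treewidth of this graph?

2

A width-2 tree decomposition is:
Bags: B1 = {a, c, d}  B2 = {b, c, d}
Tree: B1–B2
The largest bag has 3 vertices, giving width 2; this decomposition certifies tw(G) ≤ 2. Since c–a–d–b–c is a cycle in G, G is not acyclic. Forests are exactly the graphs of treewidth ≤ 1, so tw(G) ≥ 2. Hence tw(G) = 2 exactly.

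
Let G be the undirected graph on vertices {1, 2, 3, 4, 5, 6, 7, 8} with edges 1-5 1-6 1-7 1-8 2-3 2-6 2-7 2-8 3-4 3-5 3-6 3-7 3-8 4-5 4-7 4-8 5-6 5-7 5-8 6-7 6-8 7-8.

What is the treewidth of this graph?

4

A width-4 tree decomposition is:
Bags: B1 = {2, 3, 6, 7, 8}  B2 = {3, 5, 6, 7, 8}  B3 = {1, 5, 6, 7, 8}  B4 = {3, 4, 5, 7, 8}
Tree: B1–B2, B2–B3, B2–B4
Each bag holds 5 vertices, so the decomposition has width 4, which upper-bounds the treewidth. On the other hand G contains the 5-clique {1, 5, 6, 7, 8}. A clique must lie in a single bag of any decomposition, so no decomposition can have width below 4. The upper and lower bounds meet at 4, so that is the treewidth.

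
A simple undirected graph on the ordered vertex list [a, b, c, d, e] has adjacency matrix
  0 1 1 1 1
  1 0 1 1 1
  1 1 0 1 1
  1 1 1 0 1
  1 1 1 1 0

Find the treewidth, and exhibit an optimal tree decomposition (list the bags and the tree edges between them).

Treewidth 4.
One such decomposition:
Bags: B1 = {a, b, c, d, e}
Tree: (single bag)

With just one bag of size 5, the width is 5 − 1 = 4, so tw(G) ≤ 4. On the other hand G contains the 5-clique {a, b, c, d, e}. A clique must lie in a single bag of any decomposition, so no decomposition can have width below 4. Therefore the treewidth is 4.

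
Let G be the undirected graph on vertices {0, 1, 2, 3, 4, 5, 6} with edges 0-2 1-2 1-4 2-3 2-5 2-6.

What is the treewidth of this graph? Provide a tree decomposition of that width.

Every bag has size at most 2, so the width is 2 − 1 = 1 and tw(G) ≤ 1. Any graph with an edge has treewidth ≥ 1, and G has the edge 2–1. The upper and lower bounds meet at 1, so that is the treewidth.

Treewidth 1.
One optimal decomposition is:
Bags: B1 = {1, 2}  B2 = {2, 6}  B3 = {0, 2}  B4 = {2, 3}  B5 = {1, 4}  B6 = {2, 5}
Tree: B1–B2, B2–B3, B2–B4, B1–B5, B3–B6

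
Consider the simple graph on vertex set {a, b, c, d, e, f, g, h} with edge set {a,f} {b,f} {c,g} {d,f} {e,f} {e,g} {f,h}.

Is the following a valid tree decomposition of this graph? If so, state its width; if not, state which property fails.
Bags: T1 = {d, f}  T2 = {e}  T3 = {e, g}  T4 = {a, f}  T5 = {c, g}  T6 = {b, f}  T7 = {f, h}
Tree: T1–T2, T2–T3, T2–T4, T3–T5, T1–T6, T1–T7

No — edge (f,e) lies in no bag.

A tree decomposition must satisfy three properties: every vertex lies in some bag; for every edge, both endpoints lie together in some bag; and for every vertex, the bags containing it form a connected subtree. Here edge (f,e) lies in no bag, so the decomposition is invalid.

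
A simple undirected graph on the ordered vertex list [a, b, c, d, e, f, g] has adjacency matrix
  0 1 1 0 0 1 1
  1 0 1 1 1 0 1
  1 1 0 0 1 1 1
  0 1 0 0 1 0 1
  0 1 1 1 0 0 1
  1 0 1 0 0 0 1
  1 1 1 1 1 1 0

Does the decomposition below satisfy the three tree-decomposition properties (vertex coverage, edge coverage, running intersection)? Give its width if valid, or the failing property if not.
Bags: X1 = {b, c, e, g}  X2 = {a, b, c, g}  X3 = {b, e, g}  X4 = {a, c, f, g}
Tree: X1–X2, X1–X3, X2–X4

No — vertex d appears in no bag.

A tree decomposition must satisfy three properties: every vertex lies in some bag; for every edge, both endpoints lie together in some bag; and for every vertex, the bags containing it form a connected subtree. Here vertex d appears in no bag, so the decomposition is invalid.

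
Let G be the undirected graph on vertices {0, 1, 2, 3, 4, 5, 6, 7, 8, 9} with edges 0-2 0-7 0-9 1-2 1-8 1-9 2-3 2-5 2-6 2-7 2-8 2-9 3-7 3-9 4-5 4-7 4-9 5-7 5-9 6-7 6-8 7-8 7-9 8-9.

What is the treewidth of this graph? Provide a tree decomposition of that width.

The largest bag has 4 vertices, giving width 3; this decomposition certifies tw(G) ≤ 3. Conversely, {1, 2, 8, 9} is a clique of size 4, and the vertices of any clique must share a bag in every tree decomposition; so some bag has ≥ 4 vertices and tw(G) ≥ 3. Hence tw(G) = 3 exactly.

Treewidth 3.
One optimal decomposition is:
Bags: B1 = {1, 2, 8, 9}  B2 = {2, 7, 8, 9}  B3 = {0, 2, 7, 9}  B4 = {2, 6, 7, 8}  B5 = {2, 5, 7, 9}  B6 = {2, 3, 7, 9}  B7 = {4, 5, 7, 9}
Tree: B1–B2, B2–B3, B2–B4, B3–B5, B5–B6, B5–B7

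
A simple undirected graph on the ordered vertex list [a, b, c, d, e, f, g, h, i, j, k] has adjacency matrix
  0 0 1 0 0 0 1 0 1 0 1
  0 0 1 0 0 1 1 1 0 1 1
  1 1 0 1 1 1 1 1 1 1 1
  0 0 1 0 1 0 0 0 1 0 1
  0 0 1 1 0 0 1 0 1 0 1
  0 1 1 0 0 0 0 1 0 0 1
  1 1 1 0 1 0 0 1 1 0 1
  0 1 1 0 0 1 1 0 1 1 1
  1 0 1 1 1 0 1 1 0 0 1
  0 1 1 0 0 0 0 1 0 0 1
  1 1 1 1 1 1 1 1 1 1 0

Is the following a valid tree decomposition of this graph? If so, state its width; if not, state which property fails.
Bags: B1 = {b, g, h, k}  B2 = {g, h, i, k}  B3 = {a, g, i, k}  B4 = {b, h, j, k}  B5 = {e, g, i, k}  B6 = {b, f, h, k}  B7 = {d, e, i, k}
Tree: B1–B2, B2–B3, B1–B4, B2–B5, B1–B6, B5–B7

No — vertex c appears in no bag.

A tree decomposition must satisfy three properties: every vertex lies in some bag; for every edge, both endpoints lie together in some bag; and for every vertex, the bags containing it form a connected subtree. Here vertex c appears in no bag, so the decomposition is invalid.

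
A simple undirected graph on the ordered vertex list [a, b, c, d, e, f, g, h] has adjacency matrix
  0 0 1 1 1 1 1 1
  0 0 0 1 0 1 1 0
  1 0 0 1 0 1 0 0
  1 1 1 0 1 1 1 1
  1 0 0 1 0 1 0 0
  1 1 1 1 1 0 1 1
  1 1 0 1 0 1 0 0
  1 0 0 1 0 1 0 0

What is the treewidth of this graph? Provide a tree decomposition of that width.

The largest bag has 4 vertices, giving width 3; this decomposition certifies tw(G) ≤ 3. For the lower bound, the 4 vertices {a, d, f, g} are pairwise adjacent, and any tree decomposition puts a clique entirely inside one bag — forcing width ≥ 3. Hence tw(G) = 3 exactly.

Treewidth 3.
Bags: B1 = {a, d, f, h}  B2 = {a, d, e, f}  B3 = {a, c, d, f}  B4 = {a, d, f, g}  B5 = {b, d, f, g}
Tree: B1–B2, B1–B3, B1–B4, B4–B5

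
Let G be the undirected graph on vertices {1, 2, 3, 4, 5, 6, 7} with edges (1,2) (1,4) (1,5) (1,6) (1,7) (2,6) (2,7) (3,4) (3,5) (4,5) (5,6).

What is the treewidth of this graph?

A width-2 tree decomposition is:
Bags: B1 = {1, 5, 6}  B2 = {1, 2, 6}  B3 = {1, 2, 7}  B4 = {1, 4, 5}  B5 = {3, 4, 5}
Tree: B1–B2, B2–B3, B1–B4, B4–B5
The largest bag has 3 vertices, giving width 2; this decomposition certifies tw(G) ≤ 2. Conversely, {1, 2, 6} is a clique of size 3, and the vertices of any clique must share a bag in every tree decomposition; so some bag has ≥ 3 vertices and tw(G) ≥ 2. Therefore the treewidth is 2.

2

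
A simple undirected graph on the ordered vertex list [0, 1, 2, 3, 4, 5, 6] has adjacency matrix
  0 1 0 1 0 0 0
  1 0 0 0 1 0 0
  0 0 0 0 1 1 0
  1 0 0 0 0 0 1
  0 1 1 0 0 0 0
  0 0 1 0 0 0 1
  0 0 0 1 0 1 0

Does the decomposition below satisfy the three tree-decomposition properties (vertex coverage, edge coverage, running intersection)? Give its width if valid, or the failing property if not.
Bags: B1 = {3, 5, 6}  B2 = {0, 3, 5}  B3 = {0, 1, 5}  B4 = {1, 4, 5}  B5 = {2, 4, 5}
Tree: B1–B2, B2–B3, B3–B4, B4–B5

Yes; width 2.

Checking the three conditions: (i) the bags cover all of {0, 1, 2, 3, 4, 5, 6}; (ii) for each edge, some bag contains both endpoints; (iii) the bags containing any fixed vertex form a subtree. All hold, so the decomposition is valid with width 3 − 1 = 2.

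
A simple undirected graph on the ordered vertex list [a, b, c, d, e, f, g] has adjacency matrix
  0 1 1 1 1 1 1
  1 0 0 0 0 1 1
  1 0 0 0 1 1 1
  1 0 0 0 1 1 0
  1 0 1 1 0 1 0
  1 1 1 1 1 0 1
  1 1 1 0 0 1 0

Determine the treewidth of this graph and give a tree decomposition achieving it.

Treewidth 3.
Bags: B1 = {a, c, e, f}  B2 = {a, c, f, g}  B3 = {a, d, e, f}  B4 = {a, b, f, g}
Tree: B1–B2, B1–B3, B2–B4

Each bag holds 4 vertices, so the decomposition has width 3, which upper-bounds the treewidth. On the other hand G contains the 4-clique {a, d, e, f}. A clique must lie in a single bag of any decomposition, so no decomposition can have width below 3. Combining the bounds, tw(G) = 3.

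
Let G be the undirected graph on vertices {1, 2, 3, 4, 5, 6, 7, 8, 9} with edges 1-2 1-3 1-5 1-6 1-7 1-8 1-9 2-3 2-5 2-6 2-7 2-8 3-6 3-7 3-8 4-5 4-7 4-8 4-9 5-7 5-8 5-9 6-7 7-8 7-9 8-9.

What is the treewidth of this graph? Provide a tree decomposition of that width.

The largest bag has 5 vertices, giving width 4; this decomposition certifies tw(G) ≤ 4. On the other hand G contains the 5-clique {1, 5, 7, 8, 9}. A clique must lie in a single bag of any decomposition, so no decomposition can have width below 4. Therefore the treewidth is 4.

Treewidth 4.
Bags: B1 = {1, 2, 5, 7, 8}  B2 = {1, 2, 3, 7, 8}  B3 = {1, 5, 7, 8, 9}  B4 = {4, 5, 7, 8, 9}  B5 = {1, 2, 3, 6, 7}
Tree: B1–B2, B1–B3, B3–B4, B2–B5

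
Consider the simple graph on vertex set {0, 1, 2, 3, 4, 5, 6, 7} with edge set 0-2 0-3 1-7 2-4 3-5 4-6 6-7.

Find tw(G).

1

A width-1 tree decomposition is:
Bags: B1 = {1, 7}  B2 = {6, 7}  B3 = {4, 6}  B4 = {2, 4}  B5 = {0, 2}  B6 = {0, 3}  B7 = {3, 5}
Tree: B1–B2, B2–B3, B3–B4, B4–B5, B5–B6, B6–B7
The largest bag has 2 vertices, giving width 1; this decomposition certifies tw(G) ≤ 1. G has an edge, so its treewidth is at least 1. The upper and lower bounds meet at 1, so that is the treewidth.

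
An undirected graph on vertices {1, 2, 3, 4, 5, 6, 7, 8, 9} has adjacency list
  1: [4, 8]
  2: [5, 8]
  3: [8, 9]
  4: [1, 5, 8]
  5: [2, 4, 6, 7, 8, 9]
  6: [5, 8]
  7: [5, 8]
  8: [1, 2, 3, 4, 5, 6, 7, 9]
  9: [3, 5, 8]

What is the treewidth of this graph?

A width-2 tree decomposition is:
Bags: B1 = {5, 7, 8}  B2 = {5, 8, 9}  B3 = {4, 5, 8}  B4 = {3, 8, 9}  B5 = {5, 6, 8}  B6 = {2, 5, 8}  B7 = {1, 4, 8}
Tree: B1–B2, B1–B3, B2–B4, B3–B5, B2–B6, B3–B7
Every bag has size at most 3, so the width is 3 − 1 = 2 and tw(G) ≤ 2. For the lower bound, the 3 vertices {1, 4, 8} are pairwise adjacent, and any tree decomposition puts a clique entirely inside one bag — forcing width ≥ 2. The upper and lower bounds meet at 2, so that is the treewidth.

2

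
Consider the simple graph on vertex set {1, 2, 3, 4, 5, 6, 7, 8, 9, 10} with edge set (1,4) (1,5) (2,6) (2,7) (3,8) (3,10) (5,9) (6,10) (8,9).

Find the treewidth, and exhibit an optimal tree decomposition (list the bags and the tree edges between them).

Each bag holds 2 vertices, so the decomposition has width 1, which upper-bounds the treewidth. Since G has at least one edge (e.g. 4–1), it is not an edgeless graph, so tw(G) ≥ 1. Combining the bounds, tw(G) = 1.

Treewidth 1.
One such decomposition:
Bags: B1 = {1, 4}  B2 = {1, 5}  B3 = {5, 9}  B4 = {8, 9}  B5 = {3, 8}  B6 = {3, 10}  B7 = {6, 10}  B8 = {2, 6}  B9 = {2, 7}
Tree: B1–B2, B2–B3, B3–B4, B4–B5, B5–B6, B6–B7, B7–B8, B8–B9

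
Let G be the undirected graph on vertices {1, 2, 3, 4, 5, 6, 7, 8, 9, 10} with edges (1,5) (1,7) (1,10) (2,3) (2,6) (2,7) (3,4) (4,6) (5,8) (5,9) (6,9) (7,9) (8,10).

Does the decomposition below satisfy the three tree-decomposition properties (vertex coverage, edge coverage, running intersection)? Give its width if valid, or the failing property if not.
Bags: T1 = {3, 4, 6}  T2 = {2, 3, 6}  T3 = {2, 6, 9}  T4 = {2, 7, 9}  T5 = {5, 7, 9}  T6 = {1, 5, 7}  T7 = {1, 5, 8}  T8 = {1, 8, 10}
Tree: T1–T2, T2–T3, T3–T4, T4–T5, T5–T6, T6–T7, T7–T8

Checking the three conditions: (i) the bags cover all of {1, 2, 3, 4, 5, 6, 7, 8, 9, 10}; (ii) for each edge, some bag contains both endpoints; (iii) the bags containing any fixed vertex form a subtree. All hold, so the decomposition is valid with width 3 − 1 = 2.

Yes; width 2.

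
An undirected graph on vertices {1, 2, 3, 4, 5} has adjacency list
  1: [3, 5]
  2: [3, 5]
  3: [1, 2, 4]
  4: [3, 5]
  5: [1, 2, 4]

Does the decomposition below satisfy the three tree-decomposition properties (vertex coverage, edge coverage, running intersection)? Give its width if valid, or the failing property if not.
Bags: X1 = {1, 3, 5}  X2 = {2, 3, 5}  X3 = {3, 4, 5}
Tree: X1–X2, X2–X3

Yes; width 2.

Checking the three conditions: (i) the bags cover all of {1, 2, 3, 4, 5}; (ii) for each edge, some bag contains both endpoints; (iii) the bags containing any fixed vertex form a subtree. All hold, so the decomposition is valid with width 3 − 1 = 2.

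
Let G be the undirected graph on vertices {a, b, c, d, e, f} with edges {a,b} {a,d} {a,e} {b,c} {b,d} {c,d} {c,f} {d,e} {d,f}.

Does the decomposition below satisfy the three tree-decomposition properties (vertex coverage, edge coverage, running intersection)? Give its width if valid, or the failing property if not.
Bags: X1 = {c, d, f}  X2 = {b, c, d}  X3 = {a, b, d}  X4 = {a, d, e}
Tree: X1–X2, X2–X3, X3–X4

Checking the three conditions: (i) the bags cover all of {a, b, c, d, e, f}; (ii) for each edge, some bag contains both endpoints; (iii) the bags containing any fixed vertex form a subtree. All hold, so the decomposition is valid with width 3 − 1 = 2.

Yes; width 2.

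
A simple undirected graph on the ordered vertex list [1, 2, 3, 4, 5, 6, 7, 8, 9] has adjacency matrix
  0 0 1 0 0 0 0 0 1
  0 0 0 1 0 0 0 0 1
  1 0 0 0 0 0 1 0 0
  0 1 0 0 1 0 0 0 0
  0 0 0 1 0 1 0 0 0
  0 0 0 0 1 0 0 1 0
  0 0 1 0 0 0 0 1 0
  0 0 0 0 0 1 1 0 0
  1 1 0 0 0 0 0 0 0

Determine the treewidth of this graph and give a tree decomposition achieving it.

The largest bag has 3 vertices, giving width 2; this decomposition certifies tw(G) ≤ 2. For the lower bound, G contains the cycle 5–6–8–7–3–1–9–2–4–5, so G is not a forest; only forests have treewidth ≤ 1, hence tw(G) ≥ 2. Hence tw(G) = 2 exactly.

Treewidth 2.
Bags: B1 = {5, 6, 8}  B2 = {5, 7, 8}  B3 = {3, 5, 7}  B4 = {1, 3, 5}  B5 = {1, 5, 9}  B6 = {2, 5, 9}  B7 = {2, 4, 5}
Tree: B1–B2, B2–B3, B3–B4, B4–B5, B5–B6, B6–B7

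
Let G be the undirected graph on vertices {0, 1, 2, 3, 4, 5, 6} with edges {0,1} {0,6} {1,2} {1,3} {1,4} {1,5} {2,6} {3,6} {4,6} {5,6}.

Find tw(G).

A width-2 tree decomposition is:
Bags: B1 = {1, 4, 6}  B2 = {1, 5, 6}  B3 = {1, 3, 6}  B4 = {0, 1, 6}  B5 = {1, 2, 6}
Tree: B1–B2, B2–B3, B3–B4, B4–B5
Each bag holds 3 vertices, so the decomposition has width 2, which upper-bounds the treewidth. The edges 1–4–6–5–1 form a cycle, so G is not a tree and its treewidth is at least 2. The upper and lower bounds meet at 2, so that is the treewidth.

2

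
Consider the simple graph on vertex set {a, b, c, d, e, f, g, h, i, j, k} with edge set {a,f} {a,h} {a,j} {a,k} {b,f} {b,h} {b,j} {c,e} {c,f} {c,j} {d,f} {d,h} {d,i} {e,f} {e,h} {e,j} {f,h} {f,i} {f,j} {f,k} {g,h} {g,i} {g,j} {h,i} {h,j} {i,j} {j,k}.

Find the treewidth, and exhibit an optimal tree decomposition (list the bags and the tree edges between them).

Each bag holds 4 vertices, so the decomposition has width 3, which upper-bounds the treewidth. On the other hand G contains the 4-clique {g, h, i, j}. A clique must lie in a single bag of any decomposition, so no decomposition can have width below 3. The upper and lower bounds meet at 3, so that is the treewidth.

Treewidth 3.
Bags: B1 = {d, f, h, i}  B2 = {f, h, i, j}  B3 = {g, h, i, j}  B4 = {a, f, h, j}  B5 = {e, f, h, j}  B6 = {c, e, f, j}  B7 = {b, f, h, j}  B8 = {a, f, j, k}
Tree: B1–B2, B2–B3, B2–B4, B4–B5, B5–B6, B4–B7, B4–B8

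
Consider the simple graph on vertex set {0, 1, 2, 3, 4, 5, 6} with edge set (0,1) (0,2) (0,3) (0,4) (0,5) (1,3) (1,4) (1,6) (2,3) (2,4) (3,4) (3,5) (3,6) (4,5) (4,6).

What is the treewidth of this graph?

A width-3 tree decomposition is:
Bags: B1 = {0, 1, 3, 4}  B2 = {0, 3, 4, 5}  B3 = {0, 2, 3, 4}  B4 = {1, 3, 4, 6}
Tree: B1–B2, B2–B3, B1–B4
Every bag has size at most 4, so the width is 4 − 1 = 3 and tw(G) ≤ 3. Conversely, {0, 1, 3, 4} is a clique of size 4, and the vertices of any clique must share a bag in every tree decomposition; so some bag has ≥ 4 vertices and tw(G) ≥ 3. Hence tw(G) = 3 exactly.

3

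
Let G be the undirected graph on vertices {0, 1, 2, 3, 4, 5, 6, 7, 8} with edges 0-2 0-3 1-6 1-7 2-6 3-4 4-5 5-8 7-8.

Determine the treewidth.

2

A width-2 tree decomposition is:
Bags: B1 = {1, 6, 7}  B2 = {2, 6, 7}  B3 = {0, 2, 7}  B4 = {0, 3, 7}  B5 = {3, 4, 7}  B6 = {4, 5, 7}  B7 = {5, 7, 8}
Tree: B1–B2, B2–B3, B3–B4, B4–B5, B5–B6, B6–B7
Every bag has size at most 3, so the width is 3 − 1 = 2 and tw(G) ≤ 2. The edges 7–1–6–2–0–3–4–5–8–7 form a cycle, so G is not a tree and its treewidth is at least 2. Therefore the treewidth is 2.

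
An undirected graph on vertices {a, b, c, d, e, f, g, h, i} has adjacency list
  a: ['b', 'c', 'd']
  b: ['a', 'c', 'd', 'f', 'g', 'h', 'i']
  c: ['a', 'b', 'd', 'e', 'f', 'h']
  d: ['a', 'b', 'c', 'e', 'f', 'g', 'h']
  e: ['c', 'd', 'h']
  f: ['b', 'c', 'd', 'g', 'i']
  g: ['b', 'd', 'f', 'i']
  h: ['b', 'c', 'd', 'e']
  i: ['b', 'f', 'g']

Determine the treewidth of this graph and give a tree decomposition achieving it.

Every bag has size at most 4, so the width is 4 − 1 = 3 and tw(G) ≤ 3. On the other hand G contains the 4-clique {c, d, e, h}. A clique must lie in a single bag of any decomposition, so no decomposition can have width below 3. Combining the bounds, tw(G) = 3.

Treewidth 3.
Bags: B1 = {b, d, f, g}  B2 = {b, c, d, f}  B3 = {a, b, c, d}  B4 = {b, f, g, i}  B5 = {b, c, d, h}  B6 = {c, d, e, h}
Tree: B1–B2, B2–B3, B1–B4, B3–B5, B5–B6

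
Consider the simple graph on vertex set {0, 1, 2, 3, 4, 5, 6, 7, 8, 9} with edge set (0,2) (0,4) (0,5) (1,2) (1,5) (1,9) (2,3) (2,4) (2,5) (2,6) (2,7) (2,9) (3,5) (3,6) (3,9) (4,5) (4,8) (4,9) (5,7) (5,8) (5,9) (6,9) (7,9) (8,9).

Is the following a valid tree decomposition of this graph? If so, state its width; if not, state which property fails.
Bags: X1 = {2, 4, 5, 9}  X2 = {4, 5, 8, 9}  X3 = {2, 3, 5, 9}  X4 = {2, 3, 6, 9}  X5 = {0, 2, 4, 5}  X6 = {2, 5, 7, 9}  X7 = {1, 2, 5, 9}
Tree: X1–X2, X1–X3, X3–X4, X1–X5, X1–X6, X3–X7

Yes; width 3.

Every vertex of G appears in some bag (union = {0, 1, 2, 3, 4, 5, 6, 7, 8, 9}); every edge is covered by a bag; and for each vertex v the set of bags containing v is connected in the bag tree. The decomposition is therefore valid. The largest bag has 4 vertices, so the width is 3.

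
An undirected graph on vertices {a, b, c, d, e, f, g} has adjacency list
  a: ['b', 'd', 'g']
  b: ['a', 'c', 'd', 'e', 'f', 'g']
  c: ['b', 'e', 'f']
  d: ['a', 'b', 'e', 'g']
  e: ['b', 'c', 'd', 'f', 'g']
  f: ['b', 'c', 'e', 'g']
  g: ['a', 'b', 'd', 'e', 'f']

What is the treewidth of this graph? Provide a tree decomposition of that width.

Every bag has size at most 4, so the width is 4 − 1 = 3 and tw(G) ≤ 3. For the lower bound, the 4 vertices {b, d, e, g} are pairwise adjacent, and any tree decomposition puts a clique entirely inside one bag — forcing width ≥ 3. The upper and lower bounds meet at 3, so that is the treewidth.

Treewidth 3.
One such decomposition:
Bags: B1 = {b, d, e, g}  B2 = {b, e, f, g}  B3 = {a, b, d, g}  B4 = {b, c, e, f}
Tree: B1–B2, B1–B3, B2–B4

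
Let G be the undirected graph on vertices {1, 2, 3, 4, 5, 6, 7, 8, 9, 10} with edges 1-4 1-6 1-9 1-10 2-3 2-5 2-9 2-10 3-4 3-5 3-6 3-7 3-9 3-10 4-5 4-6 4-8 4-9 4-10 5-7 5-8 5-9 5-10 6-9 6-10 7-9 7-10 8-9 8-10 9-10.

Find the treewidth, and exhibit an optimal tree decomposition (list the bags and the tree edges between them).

Each bag holds 5 vertices, so the decomposition has width 4, which upper-bounds the treewidth. For the lower bound, the 5 vertices {4, 5, 8, 9, 10} are pairwise adjacent, and any tree decomposition puts a clique entirely inside one bag — forcing width ≥ 4. Therefore the treewidth is 4.

Treewidth 4.
One such decomposition:
Bags: B1 = {4, 5, 8, 9, 10}  B2 = {3, 4, 5, 9, 10}  B3 = {3, 5, 7, 9, 10}  B4 = {3, 4, 6, 9, 10}  B5 = {2, 3, 5, 9, 10}  B6 = {1, 4, 6, 9, 10}
Tree: B1–B2, B2–B3, B2–B4, B2–B5, B4–B6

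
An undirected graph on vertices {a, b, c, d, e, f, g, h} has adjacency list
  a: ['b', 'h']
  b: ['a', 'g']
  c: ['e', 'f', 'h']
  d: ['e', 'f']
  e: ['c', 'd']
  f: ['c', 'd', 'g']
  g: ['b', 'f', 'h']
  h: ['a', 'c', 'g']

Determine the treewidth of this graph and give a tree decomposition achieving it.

Treewidth 2.
One optimal decomposition is:
Bags: B1 = {d, e, f}  B2 = {c, e, f}  B3 = {c, f, g}  B4 = {c, g, h}  B5 = {b, g, h}  B6 = {a, b, h}
Tree: B1–B2, B2–B3, B3–B4, B4–B5, B5–B6

Each bag holds 3 vertices, so the decomposition has width 2, which upper-bounds the treewidth. The edges d–e–c–f–d form a cycle, so G is not a tree and its treewidth is at least 2. The upper and lower bounds meet at 2, so that is the treewidth.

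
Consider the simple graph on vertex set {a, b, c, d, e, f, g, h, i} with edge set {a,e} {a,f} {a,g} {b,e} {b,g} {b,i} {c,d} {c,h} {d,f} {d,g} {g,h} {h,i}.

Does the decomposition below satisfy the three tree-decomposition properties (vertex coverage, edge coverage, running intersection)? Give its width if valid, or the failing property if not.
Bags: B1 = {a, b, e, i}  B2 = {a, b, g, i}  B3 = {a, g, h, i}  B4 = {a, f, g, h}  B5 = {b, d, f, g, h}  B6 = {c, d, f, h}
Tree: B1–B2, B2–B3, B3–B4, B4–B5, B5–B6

A tree decomposition must satisfy three properties: every vertex lies in some bag; for every edge, both endpoints lie together in some bag; and for every vertex, the bags containing it form a connected subtree. Here bags containing vertex b are not connected in the tree, so the decomposition is invalid.

No — bags containing vertex b are not connected in the tree.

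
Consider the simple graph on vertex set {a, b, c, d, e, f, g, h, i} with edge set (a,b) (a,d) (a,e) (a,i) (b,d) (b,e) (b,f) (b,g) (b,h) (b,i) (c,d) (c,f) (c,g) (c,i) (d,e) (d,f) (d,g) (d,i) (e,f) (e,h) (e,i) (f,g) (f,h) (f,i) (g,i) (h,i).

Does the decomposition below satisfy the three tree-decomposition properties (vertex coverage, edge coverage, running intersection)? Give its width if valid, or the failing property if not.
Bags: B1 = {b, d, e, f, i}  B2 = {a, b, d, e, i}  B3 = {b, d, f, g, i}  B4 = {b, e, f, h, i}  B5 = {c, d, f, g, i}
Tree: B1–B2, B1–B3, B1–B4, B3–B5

Vertex coverage: the bags together contain {a, b, c, d, e, f, g, h, i}, the full vertex set. Edge coverage: each edge of G has both endpoints in at least one bag. Running intersection: for every vertex, the bags containing it form a connected subtree. All three properties hold, so this is a valid tree decomposition of width max|bag| − 1 = 4, and hence tw(G) ≤ 4.

Yes; width 4.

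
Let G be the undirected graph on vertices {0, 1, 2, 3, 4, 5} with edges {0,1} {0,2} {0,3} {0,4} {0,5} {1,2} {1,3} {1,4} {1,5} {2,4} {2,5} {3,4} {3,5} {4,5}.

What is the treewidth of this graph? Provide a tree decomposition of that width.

The largest bag has 5 vertices, giving width 4; this decomposition certifies tw(G) ≤ 4. For the lower bound, the 5 vertices {0, 1, 2, 4, 5} are pairwise adjacent, and any tree decomposition puts a clique entirely inside one bag — forcing width ≥ 4. The upper and lower bounds meet at 4, so that is the treewidth.

Treewidth 4.
Bags: B1 = {0, 1, 2, 4, 5}  B2 = {0, 1, 3, 4, 5}
Tree: B1–B2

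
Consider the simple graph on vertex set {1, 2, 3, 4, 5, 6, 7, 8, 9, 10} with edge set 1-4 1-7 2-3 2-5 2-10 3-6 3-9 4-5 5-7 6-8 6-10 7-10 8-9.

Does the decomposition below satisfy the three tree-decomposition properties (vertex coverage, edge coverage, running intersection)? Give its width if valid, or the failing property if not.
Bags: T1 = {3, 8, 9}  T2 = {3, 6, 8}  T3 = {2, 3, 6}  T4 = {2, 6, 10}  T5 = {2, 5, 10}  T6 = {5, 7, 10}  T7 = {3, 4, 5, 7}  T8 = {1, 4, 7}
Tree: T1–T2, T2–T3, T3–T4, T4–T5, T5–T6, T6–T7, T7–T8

No — bags containing vertex 3 are not connected in the tree.

A tree decomposition must satisfy three properties: every vertex lies in some bag; for every edge, both endpoints lie together in some bag; and for every vertex, the bags containing it form a connected subtree. Here bags containing vertex 3 are not connected in the tree, so the decomposition is invalid.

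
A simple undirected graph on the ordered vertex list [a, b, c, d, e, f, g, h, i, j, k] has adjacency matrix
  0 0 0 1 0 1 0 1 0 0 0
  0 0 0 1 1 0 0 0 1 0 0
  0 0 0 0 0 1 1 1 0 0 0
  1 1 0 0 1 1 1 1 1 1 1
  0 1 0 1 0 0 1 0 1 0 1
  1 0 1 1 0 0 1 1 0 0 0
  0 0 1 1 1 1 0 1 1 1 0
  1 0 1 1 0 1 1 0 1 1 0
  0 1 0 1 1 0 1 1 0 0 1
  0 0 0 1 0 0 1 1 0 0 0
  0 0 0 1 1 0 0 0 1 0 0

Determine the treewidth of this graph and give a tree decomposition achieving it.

Treewidth 3.
One optimal decomposition is:
Bags: B1 = {d, g, h, i}  B2 = {d, f, g, h}  B3 = {d, e, g, i}  B4 = {d, g, h, j}  B5 = {a, d, f, h}  B6 = {d, e, i, k}  B7 = {b, d, e, i}  B8 = {c, f, g, h}
Tree: B1–B2, B1–B3, B1–B4, B2–B5, B3–B6, B6–B7, B2–B8

Each bag holds 4 vertices, so the decomposition has width 3, which upper-bounds the treewidth. For the lower bound, the 4 vertices {d, e, g, i} are pairwise adjacent, and any tree decomposition puts a clique entirely inside one bag — forcing width ≥ 3. Therefore the treewidth is 3.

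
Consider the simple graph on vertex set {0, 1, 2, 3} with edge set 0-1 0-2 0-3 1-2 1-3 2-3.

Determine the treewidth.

A width-3 tree decomposition is:
Bags: B1 = {0, 1, 2, 3}
Tree: (single bag)
A single bag containing all 4 vertices is trivially a valid decomposition of width 3. Conversely, {0, 1, 2, 3} is a clique of size 4, and the vertices of any clique must share a bag in every tree decomposition; so some bag has ≥ 4 vertices and tw(G) ≥ 3. Hence tw(G) = 3 exactly.

3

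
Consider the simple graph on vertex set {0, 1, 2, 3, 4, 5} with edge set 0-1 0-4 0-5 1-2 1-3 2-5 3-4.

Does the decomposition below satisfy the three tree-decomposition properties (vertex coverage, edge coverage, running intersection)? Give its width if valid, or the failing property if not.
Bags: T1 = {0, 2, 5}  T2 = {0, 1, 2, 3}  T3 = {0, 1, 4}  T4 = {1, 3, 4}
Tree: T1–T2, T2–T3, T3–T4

A tree decomposition must satisfy three properties: every vertex lies in some bag; for every edge, both endpoints lie together in some bag; and for every vertex, the bags containing it form a connected subtree. Here bags containing vertex 3 are not connected in the tree, so the decomposition is invalid.

No — bags containing vertex 3 are not connected in the tree.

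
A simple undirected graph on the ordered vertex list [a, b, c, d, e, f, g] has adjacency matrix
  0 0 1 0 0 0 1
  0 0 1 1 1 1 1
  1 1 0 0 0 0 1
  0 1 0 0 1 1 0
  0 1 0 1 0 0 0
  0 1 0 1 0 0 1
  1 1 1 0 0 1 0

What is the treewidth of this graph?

A width-2 tree decomposition is:
Bags: B1 = {b, d, f}  B2 = {b, f, g}  B3 = {b, c, g}  B4 = {a, c, g}  B5 = {b, d, e}
Tree: B1–B2, B2–B3, B3–B4, B1–B5
Each bag holds 3 vertices, so the decomposition has width 2, which upper-bounds the treewidth. On the other hand G contains the 3-clique {a, c, g}. A clique must lie in a single bag of any decomposition, so no decomposition can have width below 2. The upper and lower bounds meet at 2, so that is the treewidth.

2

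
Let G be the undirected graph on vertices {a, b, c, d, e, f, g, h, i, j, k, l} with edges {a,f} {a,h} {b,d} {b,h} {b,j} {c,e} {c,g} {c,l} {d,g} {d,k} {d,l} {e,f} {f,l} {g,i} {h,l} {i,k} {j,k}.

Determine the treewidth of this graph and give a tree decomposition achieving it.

Treewidth 3.
One optimal decomposition is:
Bags: B1 = {b, i, j, k}  B2 = {b, d, i, k}  B3 = {b, d, g, i}  B4 = {b, d, g, h}  B5 = {d, g, h, l}  B6 = {c, g, h, l}  B7 = {a, c, h, l}  B8 = {a, c, f, l}  B9 = {a, c, e, f}
Tree: B1–B2, B2–B3, B3–B4, B4–B5, B5–B6, B6–B7, B7–B8, B8–B9

Each bag holds 4 vertices, so the decomposition has width 3, which upper-bounds the treewidth. For the lower bound: the 4 vertex sets {i,j,k}, {b}, {d}, {c,g,h,l} are disjoint, each induces a connected subgraph, and every pair is joined by at least one edge of G. Contracting each set to a single vertex therefore yields K_{4} as a minor, and since treewidth is minor-monotone, tw(G) ≥ tw(K_{4}) = 3. The upper and lower bounds meet at 3, so that is the treewidth.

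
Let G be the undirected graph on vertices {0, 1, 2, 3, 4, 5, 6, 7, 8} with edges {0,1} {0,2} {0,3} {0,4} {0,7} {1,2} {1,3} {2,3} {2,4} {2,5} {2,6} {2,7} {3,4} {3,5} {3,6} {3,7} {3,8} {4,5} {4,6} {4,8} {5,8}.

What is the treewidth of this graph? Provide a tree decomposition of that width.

Treewidth 3.
Bags: B1 = {0, 2, 3, 7}  B2 = {0, 2, 3, 4}  B3 = {0, 1, 2, 3}  B4 = {2, 3, 4, 5}  B5 = {3, 4, 5, 8}  B6 = {2, 3, 4, 6}
Tree: B1–B2, B1–B3, B2–B4, B4–B5, B4–B6

Every bag has size at most 4, so the width is 4 − 1 = 3 and tw(G) ≤ 3. Conversely, {3, 4, 5, 8} is a clique of size 4, and the vertices of any clique must share a bag in every tree decomposition; so some bag has ≥ 4 vertices and tw(G) ≥ 3. Hence tw(G) = 3 exactly.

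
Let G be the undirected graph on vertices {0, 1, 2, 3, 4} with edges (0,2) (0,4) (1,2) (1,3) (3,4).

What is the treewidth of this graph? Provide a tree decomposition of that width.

Treewidth 2.
Bags: B1 = {1, 2, 3}  B2 = {0, 2, 3}  B3 = {0, 3, 4}
Tree: B1–B2, B2–B3

The largest bag has 3 vertices, giving width 2; this decomposition certifies tw(G) ≤ 2. Since 3–1–2–0–4–3 is a cycle in G, G is not acyclic. Forests are exactly the graphs of treewidth ≤ 1, so tw(G) ≥ 2. Therefore the treewidth is 2.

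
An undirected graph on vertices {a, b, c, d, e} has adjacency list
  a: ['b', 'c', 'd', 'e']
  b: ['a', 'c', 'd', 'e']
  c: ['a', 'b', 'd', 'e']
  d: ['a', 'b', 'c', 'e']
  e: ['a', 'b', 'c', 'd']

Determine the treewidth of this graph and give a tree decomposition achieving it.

With just one bag of size 5, the width is 5 − 1 = 4, so tw(G) ≤ 4. Conversely, {a, b, c, d, e} is a clique of size 5, and the vertices of any clique must share a bag in every tree decomposition; so some bag has ≥ 5 vertices and tw(G) ≥ 4. The upper and lower bounds meet at 4, so that is the treewidth.

Treewidth 4.
One such decomposition:
Bags: B1 = {a, b, c, d, e}
Tree: (single bag)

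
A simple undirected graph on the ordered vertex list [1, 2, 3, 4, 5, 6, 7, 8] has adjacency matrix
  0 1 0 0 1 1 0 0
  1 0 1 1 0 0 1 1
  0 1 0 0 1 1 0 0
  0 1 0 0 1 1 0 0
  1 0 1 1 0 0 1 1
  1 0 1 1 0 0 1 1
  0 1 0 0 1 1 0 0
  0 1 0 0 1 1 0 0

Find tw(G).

A width-3 tree decomposition is:
Bags: B1 = {2, 5, 6, 8}  B2 = {1, 2, 5, 6}  B3 = {2, 5, 6, 7}  B4 = {2, 4, 5, 6}  B5 = {2, 3, 5, 6}
Tree: B1–B2, B2–B3, B3–B4, B4–B5
Every bag has size at most 4, so the width is 4 − 1 = 3 and tw(G) ≤ 3. For the lower bound: the 4 vertex sets {6,8}, {1,5}, {2}, {7} are disjoint, each induces a connected subgraph, and every pair is joined by at least one edge of G. Contracting each set to a single vertex therefore yields K_{4} as a minor, and since treewidth is minor-monotone, tw(G) ≥ tw(K_{4}) = 3. Combining the bounds, tw(G) = 3.

3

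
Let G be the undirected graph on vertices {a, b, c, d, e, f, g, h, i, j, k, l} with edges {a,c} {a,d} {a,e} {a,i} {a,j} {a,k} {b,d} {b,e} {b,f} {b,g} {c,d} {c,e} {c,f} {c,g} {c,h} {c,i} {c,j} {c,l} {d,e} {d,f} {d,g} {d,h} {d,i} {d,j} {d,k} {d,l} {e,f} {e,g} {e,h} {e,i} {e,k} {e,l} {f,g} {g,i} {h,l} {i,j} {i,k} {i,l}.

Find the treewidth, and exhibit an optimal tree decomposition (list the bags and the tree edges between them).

The largest bag has 5 vertices, giving width 4; this decomposition certifies tw(G) ≤ 4. For the lower bound, the 5 vertices {a, c, d, i, j} are pairwise adjacent, and any tree decomposition puts a clique entirely inside one bag — forcing width ≥ 4. Combining the bounds, tw(G) = 4.

Treewidth 4.
One optimal decomposition is:
Bags: B1 = {c, d, e, g, i}  B2 = {a, c, d, e, i}  B3 = {c, d, e, i, l}  B4 = {c, d, e, h, l}  B5 = {c, d, e, f, g}  B6 = {b, d, e, f, g}  B7 = {a, c, d, i, j}  B8 = {a, d, e, i, k}
Tree: B1–B2, B1–B3, B3–B4, B1–B5, B5–B6, B2–B7, B2–B8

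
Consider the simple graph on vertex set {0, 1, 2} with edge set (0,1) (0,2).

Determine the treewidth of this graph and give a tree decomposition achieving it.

Treewidth 1.
Bags: B1 = {0, 2}  B2 = {0, 1}
Tree: B1–B2

The largest bag has 2 vertices, giving width 1; this decomposition certifies tw(G) ≤ 1. G has an edge, so its treewidth is at least 1. Hence tw(G) = 1 exactly.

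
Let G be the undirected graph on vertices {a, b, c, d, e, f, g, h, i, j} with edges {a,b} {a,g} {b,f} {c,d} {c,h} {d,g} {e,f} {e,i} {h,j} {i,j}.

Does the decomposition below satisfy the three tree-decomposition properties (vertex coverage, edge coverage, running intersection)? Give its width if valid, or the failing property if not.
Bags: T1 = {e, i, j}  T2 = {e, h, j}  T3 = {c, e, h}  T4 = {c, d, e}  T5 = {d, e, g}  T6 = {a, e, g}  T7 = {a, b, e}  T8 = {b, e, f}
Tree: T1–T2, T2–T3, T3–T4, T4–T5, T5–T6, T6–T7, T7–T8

Checking the three conditions: (i) the bags cover all of {a, b, c, d, e, f, g, h, i, j}; (ii) for each edge, some bag contains both endpoints; (iii) the bags containing any fixed vertex form a subtree. All hold, so the decomposition is valid with width 3 − 1 = 2.

Yes; width 2.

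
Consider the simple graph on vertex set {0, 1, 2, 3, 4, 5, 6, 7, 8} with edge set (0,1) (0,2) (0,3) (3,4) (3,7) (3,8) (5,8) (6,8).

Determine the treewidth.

A width-1 tree decomposition is:
Bags: B1 = {0, 3}  B2 = {3, 8}  B3 = {6, 8}  B4 = {0, 1}  B5 = {5, 8}  B6 = {3, 7}  B7 = {0, 2}  B8 = {3, 4}
Tree: B1–B2, B2–B3, B1–B4, B2–B5, B2–B6, B4–B7, B2–B8
The largest bag has 2 vertices, giving width 1; this decomposition certifies tw(G) ≤ 1. Since G has at least one edge (e.g. 3–0), it is not an edgeless graph, so tw(G) ≥ 1. Combining the bounds, tw(G) = 1.

1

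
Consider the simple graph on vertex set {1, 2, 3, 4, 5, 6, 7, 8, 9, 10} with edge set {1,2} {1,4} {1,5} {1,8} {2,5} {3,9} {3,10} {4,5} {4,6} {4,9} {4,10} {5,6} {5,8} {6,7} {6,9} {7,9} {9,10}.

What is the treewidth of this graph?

A width-2 tree decomposition is:
Bags: B1 = {4, 5, 6}  B2 = {4, 6, 9}  B3 = {1, 4, 5}  B4 = {4, 9, 10}  B5 = {1, 2, 5}  B6 = {6, 7, 9}  B7 = {1, 5, 8}  B8 = {3, 9, 10}
Tree: B1–B2, B1–B3, B2–B4, B3–B5, B2–B6, B3–B7, B4–B8
Each bag holds 3 vertices, so the decomposition has width 2, which upper-bounds the treewidth. Conversely, {1, 2, 5} is a clique of size 3, and the vertices of any clique must share a bag in every tree decomposition; so some bag has ≥ 3 vertices and tw(G) ≥ 2. The upper and lower bounds meet at 2, so that is the treewidth.

2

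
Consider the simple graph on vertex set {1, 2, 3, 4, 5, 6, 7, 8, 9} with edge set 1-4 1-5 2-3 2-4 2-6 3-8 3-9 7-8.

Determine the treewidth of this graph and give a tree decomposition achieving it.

Treewidth 1.
One such decomposition:
Bags: B1 = {2, 4}  B2 = {2, 3}  B3 = {1, 4}  B4 = {3, 8}  B5 = {7, 8}  B6 = {3, 9}  B7 = {1, 5}  B8 = {2, 6}
Tree: B1–B2, B1–B3, B2–B4, B4–B5, B4–B6, B3–B7, B1–B8

Each bag holds 2 vertices, so the decomposition has width 1, which upper-bounds the treewidth. Any graph with an edge has treewidth ≥ 1, and G has the edge 2–4. Combining the bounds, tw(G) = 1.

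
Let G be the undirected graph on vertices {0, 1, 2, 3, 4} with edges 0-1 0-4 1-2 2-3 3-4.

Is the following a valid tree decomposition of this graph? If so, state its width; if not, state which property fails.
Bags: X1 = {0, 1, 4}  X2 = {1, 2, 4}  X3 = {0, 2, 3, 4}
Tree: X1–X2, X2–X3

No — bags containing vertex 0 are not connected in the tree.

A tree decomposition must satisfy three properties: every vertex lies in some bag; for every edge, both endpoints lie together in some bag; and for every vertex, the bags containing it form a connected subtree. Here bags containing vertex 0 are not connected in the tree, so the decomposition is invalid.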